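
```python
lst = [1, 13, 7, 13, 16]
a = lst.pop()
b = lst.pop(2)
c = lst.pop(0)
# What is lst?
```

After line 1: lst = [1, 13, 7, 13, 16]
After line 2 (pop() -> a = 16): lst = [1, 13, 7, 13]
After line 3 (pop(2) -> b = 7): lst = [1, 13, 13]
After line 4 (pop(0) -> c = 1): lst = [13, 13]

[13, 13]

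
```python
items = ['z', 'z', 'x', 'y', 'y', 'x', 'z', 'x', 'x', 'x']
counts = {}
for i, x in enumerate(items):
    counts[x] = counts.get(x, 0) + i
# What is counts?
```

Initial: counts = {}, items = ['z', 'z', 'x', 'y', 'y', 'x', 'z', 'x', 'x', 'x']
i=0, x='z': counts = {'z': 0}
i=1, x='z': counts = {'z': 1}
i=2, x='x': counts = {'z': 1, 'x': 2}
i=3, x='y': counts = {'z': 1, 'x': 2, 'y': 3}
i=4, x='y': counts = {'z': 1, 'x': 2, 'y': 7}
i=5, x='x': counts = {'z': 1, 'x': 7, 'y': 7}
i=6, x='z': counts = {'z': 7, 'x': 7, 'y': 7}
i=7, x='x': counts = {'z': 7, 'x': 14, 'y': 7}
i=8, x='x': counts = {'z': 7, 'x': 22, 'y': 7}
i=9, x='x': counts = {'z': 7, 'x': 31, 'y': 7}

{'z': 7, 'x': 31, 'y': 7}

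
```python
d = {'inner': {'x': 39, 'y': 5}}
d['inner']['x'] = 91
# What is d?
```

After line 1: d = {'inner': {'x': 39, 'y': 5}}
After line 2 (inner x overwritten): d = {'inner': {'x': 91, 'y': 5}}

{'inner': {'x': 91, 'y': 5}}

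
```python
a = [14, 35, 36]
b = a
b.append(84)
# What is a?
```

After line 1: a = [14, 35, 36]
After line 2 (b = a is an alias, same object): a = [14, 35, 36], b = [14, 35, 36]
After line 3 (b.append mutates the shared list): a = [14, 35, 36, 84], b = [14, 35, 36, 84]

[14, 35, 36, 84]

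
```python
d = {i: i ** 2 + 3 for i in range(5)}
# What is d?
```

{0: 3, 1: 4, 2: 7, 3: 12, 4: 19}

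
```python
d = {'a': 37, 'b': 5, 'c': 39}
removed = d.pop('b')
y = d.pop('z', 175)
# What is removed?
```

After line 1: d = {'a': 37, 'b': 5, 'c': 39}
After line 2 (pop 'b' returns 5): d = {'a': 37, 'c': 39}, removed = 5
After line 3 (pop 'z' missing, returns default 175): d = {'a': 37, 'c': 39}, y = 175

5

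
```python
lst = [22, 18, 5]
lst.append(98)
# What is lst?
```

[22, 18, 5, 98]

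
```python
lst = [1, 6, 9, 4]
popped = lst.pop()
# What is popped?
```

4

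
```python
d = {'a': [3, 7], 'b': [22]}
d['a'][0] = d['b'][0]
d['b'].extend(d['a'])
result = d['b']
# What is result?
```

After line 1: d = {'a': [3, 7], 'b': [22]}
After line 2 (a[0] = b[0] = 22): d = {'a': [22, 7], 'b': [22]}
After line 3 (b.extend(a) appends [22, 7]): d = {'a': [22, 7], 'b': [22, 22, 7]}
After line 4: result = d['b'] = [22, 22, 7]

[22, 22, 7]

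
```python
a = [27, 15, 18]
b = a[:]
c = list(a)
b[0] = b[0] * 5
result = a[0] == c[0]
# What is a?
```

After line 1: a = [27, 15, 18]
After line 2 (b = a[:], copy): a = [27, 15, 18], b = [27, 15, 18]
After line 3 (c = list(a) is a copy, new object): c = [27, 15, 18]
After line 4 (b[0] = 27 * 5 = 135; only b mutates (copy)): a = [27, 15, 18], b = [135, 15, 18], c = [27, 15, 18]
After line 5 (a[0] = 27, c[0] = 27; result = True)

[27, 15, 18]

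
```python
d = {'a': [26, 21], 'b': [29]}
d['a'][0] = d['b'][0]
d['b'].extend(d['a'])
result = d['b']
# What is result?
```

After line 1: d = {'a': [26, 21], 'b': [29]}
After line 2 (a[0] = b[0] = 29): d = {'a': [29, 21], 'b': [29]}
After line 3 (b.extend(a) appends [29, 21]): d = {'a': [29, 21], 'b': [29, 29, 21]}
After line 4: result = d['b'] = [29, 29, 21]

[29, 29, 21]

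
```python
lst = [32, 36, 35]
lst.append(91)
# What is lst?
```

[32, 36, 35, 91]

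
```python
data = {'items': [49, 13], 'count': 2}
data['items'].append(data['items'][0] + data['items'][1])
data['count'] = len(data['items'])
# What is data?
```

After line 1: data = {'items': [49, 13], 'count': 2}
After line 2 (append 49 + 13 = 62): data = {'items': [49, 13, 62], 'count': 2}
After line 3 (count = len(items) = 3): data = {'items': [49, 13, 62], 'count': 3}

{'items': [49, 13, 62], 'count': 3}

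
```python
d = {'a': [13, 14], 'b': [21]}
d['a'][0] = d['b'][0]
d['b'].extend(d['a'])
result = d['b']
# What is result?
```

After line 1: d = {'a': [13, 14], 'b': [21]}
After line 2 (a[0] = b[0] = 21): d = {'a': [21, 14], 'b': [21]}
After line 3 (b.extend(a) appends [21, 14]): d = {'a': [21, 14], 'b': [21, 21, 14]}
After line 4: result = d['b'] = [21, 21, 14]

[21, 21, 14]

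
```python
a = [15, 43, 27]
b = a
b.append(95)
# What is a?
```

After line 1: a = [15, 43, 27]
After line 2 (b = a is an alias, same object): a = [15, 43, 27], b = [15, 43, 27]
After line 3 (b.append mutates the shared list): a = [15, 43, 27, 95], b = [15, 43, 27, 95]

[15, 43, 27, 95]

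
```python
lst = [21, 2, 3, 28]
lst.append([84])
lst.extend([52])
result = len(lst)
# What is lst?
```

After line 1: lst = [21, 2, 3, 28]
After line 2 (append adds [84] as single element): lst = [21, 2, 3, 28, [84]]
After line 3 (extend unpacks [52], adds 52): lst = [21, 2, 3, 28, [84], 52]
After line 4: result = len(lst) = 6

[21, 2, 3, 28, [84], 52]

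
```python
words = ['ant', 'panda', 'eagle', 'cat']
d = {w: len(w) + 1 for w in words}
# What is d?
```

{'ant': 4, 'panda': 6, 'eagle': 6, 'cat': 4}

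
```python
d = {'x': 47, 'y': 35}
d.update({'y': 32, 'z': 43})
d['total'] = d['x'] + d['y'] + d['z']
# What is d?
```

After line 1: d = {'x': 47, 'y': 35}
After line 2 (y overwritten, z added): d = {'x': 47, 'y': 32, 'z': 43}
After line 3 (total = 47 + 32 + 43 = 122): d = {'x': 47, 'y': 32, 'z': 43, 'total': 122}

{'x': 47, 'y': 32, 'z': 43, 'total': 122}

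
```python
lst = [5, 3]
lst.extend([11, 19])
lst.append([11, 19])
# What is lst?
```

After line 1: lst = [5, 3]
After line 2 (extend unpacks [11, 19]): lst = [5, 3, 11, 19]
After line 3 (append adds [11, 19] as single element): lst = [5, 3, 11, 19, [11, 19]]

[5, 3, 11, 19, [11, 19]]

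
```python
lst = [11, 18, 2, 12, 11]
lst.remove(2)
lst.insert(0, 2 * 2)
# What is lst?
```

After line 1: lst = [11, 18, 2, 12, 11]
After line 2 (remove first 2): lst = [11, 18, 12, 11]
After line 3 (insert 4 at index 0): lst = [4, 11, 18, 12, 11]

[4, 11, 18, 12, 11]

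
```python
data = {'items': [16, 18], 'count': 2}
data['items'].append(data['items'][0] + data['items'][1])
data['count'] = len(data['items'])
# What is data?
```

After line 1: data = {'items': [16, 18], 'count': 2}
After line 2 (append 16 + 18 = 34): data = {'items': [16, 18, 34], 'count': 2}
After line 3 (count = len(items) = 3): data = {'items': [16, 18, 34], 'count': 3}

{'items': [16, 18, 34], 'count': 3}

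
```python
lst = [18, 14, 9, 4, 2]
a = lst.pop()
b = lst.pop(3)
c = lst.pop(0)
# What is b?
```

After line 1: lst = [18, 14, 9, 4, 2]
After line 2 (pop() -> a = 2): lst = [18, 14, 9, 4]
After line 3 (pop(3) -> b = 4): lst = [18, 14, 9]
After line 4 (pop(0) -> c = 18): lst = [14, 9]

4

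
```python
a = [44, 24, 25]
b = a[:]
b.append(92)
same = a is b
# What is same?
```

After line 1: a = [44, 24, 25]
After line 2 (b = a[:] is a shallow copy, new object): a = [44, 24, 25], b = [44, 24, 25]
After line 3 (append only mutates b): a = [44, 24, 25], b = [44, 24, 25, 92]
After line 4 (same = a is b; different objects -> False): same = False

False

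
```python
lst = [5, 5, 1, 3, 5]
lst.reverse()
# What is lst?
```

[5, 3, 1, 5, 5]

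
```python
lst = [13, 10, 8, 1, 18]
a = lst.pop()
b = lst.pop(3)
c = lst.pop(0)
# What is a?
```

After line 1: lst = [13, 10, 8, 1, 18]
After line 2 (pop() -> a = 18): lst = [13, 10, 8, 1]
After line 3 (pop(3) -> b = 1): lst = [13, 10, 8]
After line 4 (pop(0) -> c = 13): lst = [10, 8]

18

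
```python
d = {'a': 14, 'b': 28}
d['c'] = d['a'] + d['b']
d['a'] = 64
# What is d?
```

After line 1: d = {'a': 14, 'b': 28}
After line 2 (d['c'] = 14 + 28): d = {'a': 14, 'b': 28, 'c': 42}
After line 3: d = {'a': 64, 'b': 28, 'c': 42}

{'a': 64, 'b': 28, 'c': 42}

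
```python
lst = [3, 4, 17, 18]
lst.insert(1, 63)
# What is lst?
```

[3, 63, 4, 17, 18]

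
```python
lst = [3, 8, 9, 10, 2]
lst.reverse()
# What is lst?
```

[2, 10, 9, 8, 3]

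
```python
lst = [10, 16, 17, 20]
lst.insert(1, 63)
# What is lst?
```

[10, 63, 16, 17, 20]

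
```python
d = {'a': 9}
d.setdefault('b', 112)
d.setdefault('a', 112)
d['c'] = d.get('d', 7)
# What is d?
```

After line 1: d = {'a': 9}
After line 2 (setdefault adds 'b'=112): d = {'a': 9, 'b': 112}
After line 3 (setdefault 'a' no-op, already exists): d = {'a': 9, 'b': 112}
After line 4 (get('d', 7) returns default since 'd' not in d): d = {'a': 9, 'b': 112, 'c': 7}

{'a': 9, 'b': 112, 'c': 7}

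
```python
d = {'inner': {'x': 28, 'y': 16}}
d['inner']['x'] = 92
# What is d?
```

After line 1: d = {'inner': {'x': 28, 'y': 16}}
After line 2 (inner x overwritten): d = {'inner': {'x': 92, 'y': 16}}

{'inner': {'x': 92, 'y': 16}}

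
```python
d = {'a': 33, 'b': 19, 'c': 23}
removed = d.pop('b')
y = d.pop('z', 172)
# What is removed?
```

After line 1: d = {'a': 33, 'b': 19, 'c': 23}
After line 2 (pop 'b' returns 19): d = {'a': 33, 'c': 23}, removed = 19
After line 3 (pop 'z' missing, returns default 172): d = {'a': 33, 'c': 23}, y = 172

19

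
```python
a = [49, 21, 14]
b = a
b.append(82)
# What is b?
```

After line 1: a = [49, 21, 14]
After line 2 (b = a is an alias, same object): a = [49, 21, 14], b = [49, 21, 14]
After line 3 (b.append mutates the shared list): a = [49, 21, 14, 82], b = [49, 21, 14, 82]

[49, 21, 14, 82]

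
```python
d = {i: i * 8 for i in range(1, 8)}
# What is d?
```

{1: 8, 2: 16, 3: 24, 4: 32, 5: 40, 6: 48, 7: 56}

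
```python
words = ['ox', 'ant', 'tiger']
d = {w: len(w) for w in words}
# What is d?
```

{'ox': 2, 'ant': 3, 'tiger': 5}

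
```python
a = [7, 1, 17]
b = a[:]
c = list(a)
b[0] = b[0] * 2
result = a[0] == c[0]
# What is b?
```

After line 1: a = [7, 1, 17]
After line 2 (b = a[:], copy): a = [7, 1, 17], b = [7, 1, 17]
After line 3 (c = list(a) is a copy, new object): c = [7, 1, 17]
After line 4 (b[0] = 7 * 2 = 14; only b mutates (copy)): a = [7, 1, 17], b = [14, 1, 17], c = [7, 1, 17]
After line 5 (a[0] = 7, c[0] = 7; result = True)

[14, 1, 17]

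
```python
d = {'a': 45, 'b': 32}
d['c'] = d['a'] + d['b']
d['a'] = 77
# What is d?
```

After line 1: d = {'a': 45, 'b': 32}
After line 2 (d['c'] = 45 + 32): d = {'a': 45, 'b': 32, 'c': 77}
After line 3: d = {'a': 77, 'b': 32, 'c': 77}

{'a': 77, 'b': 32, 'c': 77}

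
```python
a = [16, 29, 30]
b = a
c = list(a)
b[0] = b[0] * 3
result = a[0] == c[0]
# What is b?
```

After line 1: a = [16, 29, 30]
After line 2 (b = a, alias): a = [16, 29, 30], b = [16, 29, 30]
After line 3 (c = list(a) is a copy, new object): c = [16, 29, 30]
After line 4 (b[0] = 16 * 3 = 48; mutates shared a/b): a = b = [48, 29, 30], c = [16, 29, 30]
After line 5 (a[0] = 48, c[0] = 16; result = False)

[48, 29, 30]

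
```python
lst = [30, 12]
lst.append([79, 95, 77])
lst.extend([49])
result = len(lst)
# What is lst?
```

After line 1: lst = [30, 12]
After line 2 (append adds [79, 95, 77] as single element): lst = [30, 12, [79, 95, 77]]
After line 3 (extend unpacks [49], adds 49): lst = [30, 12, [79, 95, 77], 49]
After line 4: result = len(lst) = 4

[30, 12, [79, 95, 77], 49]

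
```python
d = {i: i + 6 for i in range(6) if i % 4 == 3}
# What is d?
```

{3: 9}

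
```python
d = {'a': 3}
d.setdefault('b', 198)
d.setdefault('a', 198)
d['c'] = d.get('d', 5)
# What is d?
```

After line 1: d = {'a': 3}
After line 2 (setdefault adds 'b'=198): d = {'a': 3, 'b': 198}
After line 3 (setdefault 'a' no-op, already exists): d = {'a': 3, 'b': 198}
After line 4 (get('d', 5) returns default since 'd' not in d): d = {'a': 3, 'b': 198, 'c': 5}

{'a': 3, 'b': 198, 'c': 5}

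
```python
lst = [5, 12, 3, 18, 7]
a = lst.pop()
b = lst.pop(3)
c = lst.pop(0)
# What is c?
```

After line 1: lst = [5, 12, 3, 18, 7]
After line 2 (pop() -> a = 7): lst = [5, 12, 3, 18]
After line 3 (pop(3) -> b = 18): lst = [5, 12, 3]
After line 4 (pop(0) -> c = 5): lst = [12, 3]

5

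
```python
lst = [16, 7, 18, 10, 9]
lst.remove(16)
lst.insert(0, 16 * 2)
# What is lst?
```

After line 1: lst = [16, 7, 18, 10, 9]
After line 2 (remove first 16): lst = [7, 18, 10, 9]
After line 3 (insert 32 at index 0): lst = [32, 7, 18, 10, 9]

[32, 7, 18, 10, 9]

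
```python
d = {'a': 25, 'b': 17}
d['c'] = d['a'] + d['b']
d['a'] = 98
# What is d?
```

After line 1: d = {'a': 25, 'b': 17}
After line 2 (d['c'] = 25 + 17): d = {'a': 25, 'b': 17, 'c': 42}
After line 3: d = {'a': 98, 'b': 17, 'c': 42}

{'a': 98, 'b': 17, 'c': 42}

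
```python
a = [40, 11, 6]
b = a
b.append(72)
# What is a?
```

After line 1: a = [40, 11, 6]
After line 2 (b = a is an alias, same object): a = [40, 11, 6], b = [40, 11, 6]
After line 3 (b.append mutates the shared list): a = [40, 11, 6, 72], b = [40, 11, 6, 72]

[40, 11, 6, 72]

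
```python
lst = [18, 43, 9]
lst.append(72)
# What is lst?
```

[18, 43, 9, 72]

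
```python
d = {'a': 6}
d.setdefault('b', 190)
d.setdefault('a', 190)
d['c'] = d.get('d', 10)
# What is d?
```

After line 1: d = {'a': 6}
After line 2 (setdefault adds 'b'=190): d = {'a': 6, 'b': 190}
After line 3 (setdefault 'a' no-op, already exists): d = {'a': 6, 'b': 190}
After line 4 (get('d', 10) returns default since 'd' not in d): d = {'a': 6, 'b': 190, 'c': 10}

{'a': 6, 'b': 190, 'c': 10}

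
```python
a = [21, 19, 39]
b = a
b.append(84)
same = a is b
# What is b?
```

After line 1: a = [21, 19, 39]
After line 2 (b = a is an alias, same object): a = [21, 19, 39], b = [21, 19, 39]
After line 3 (b.append mutates the shared list): a = [21, 19, 39, 84], b = [21, 19, 39, 84]
After line 4 (same = a is b; same object -> True): same = True

[21, 19, 39, 84]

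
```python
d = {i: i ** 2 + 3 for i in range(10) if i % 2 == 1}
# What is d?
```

{1: 4, 3: 12, 5: 28, 7: 52, 9: 84}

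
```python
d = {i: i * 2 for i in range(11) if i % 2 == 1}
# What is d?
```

{1: 2, 3: 6, 5: 10, 7: 14, 9: 18}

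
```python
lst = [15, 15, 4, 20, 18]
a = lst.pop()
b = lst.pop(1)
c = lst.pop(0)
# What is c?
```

After line 1: lst = [15, 15, 4, 20, 18]
After line 2 (pop() -> a = 18): lst = [15, 15, 4, 20]
After line 3 (pop(1) -> b = 15): lst = [15, 4, 20]
After line 4 (pop(0) -> c = 15): lst = [4, 20]

15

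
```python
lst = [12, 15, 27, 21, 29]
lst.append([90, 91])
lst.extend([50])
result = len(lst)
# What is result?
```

After line 1: lst = [12, 15, 27, 21, 29]
After line 2 (append adds [90, 91] as single element): lst = [12, 15, 27, 21, 29, [90, 91]]
After line 3 (extend unpacks [50], adds 50): lst = [12, 15, 27, 21, 29, [90, 91], 50]
After line 4: result = len(lst) = 7

7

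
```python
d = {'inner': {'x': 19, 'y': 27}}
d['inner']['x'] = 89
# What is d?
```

After line 1: d = {'inner': {'x': 19, 'y': 27}}
After line 2 (inner x overwritten): d = {'inner': {'x': 89, 'y': 27}}

{'inner': {'x': 89, 'y': 27}}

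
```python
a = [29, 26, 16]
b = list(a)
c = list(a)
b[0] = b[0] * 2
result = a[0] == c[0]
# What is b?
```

After line 1: a = [29, 26, 16]
After line 2 (b = list(a), copy): a = [29, 26, 16], b = [29, 26, 16]
After line 3 (c = list(a) is a copy, new object): c = [29, 26, 16]
After line 4 (b[0] = 29 * 2 = 58; only b mutates (copy)): a = [29, 26, 16], b = [58, 26, 16], c = [29, 26, 16]
After line 5 (a[0] = 29, c[0] = 29; result = True)

[58, 26, 16]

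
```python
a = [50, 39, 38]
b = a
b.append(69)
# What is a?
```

After line 1: a = [50, 39, 38]
After line 2 (b = a is an alias, same object): a = [50, 39, 38], b = [50, 39, 38]
After line 3 (b.append mutates the shared list): a = [50, 39, 38, 69], b = [50, 39, 38, 69]

[50, 39, 38, 69]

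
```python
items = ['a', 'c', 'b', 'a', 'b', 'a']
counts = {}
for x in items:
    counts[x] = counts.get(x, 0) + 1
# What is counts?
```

Initial: counts = {}, items = ['a', 'c', 'b', 'a', 'b', 'a']
See 'a': counts = {'a': 1}
See 'c': counts = {'a': 1, 'c': 1}
See 'b': counts = {'a': 1, 'c': 1, 'b': 1}
See 'a': counts = {'a': 2, 'c': 1, 'b': 1}
See 'b': counts = {'a': 2, 'c': 1, 'b': 2}
See 'a': counts = {'a': 3, 'c': 1, 'b': 2}

{'a': 3, 'c': 1, 'b': 2}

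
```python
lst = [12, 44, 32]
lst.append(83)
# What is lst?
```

[12, 44, 32, 83]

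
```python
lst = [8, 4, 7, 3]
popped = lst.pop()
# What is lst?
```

[8, 4, 7]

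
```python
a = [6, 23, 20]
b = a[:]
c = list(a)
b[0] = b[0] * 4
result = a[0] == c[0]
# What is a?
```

After line 1: a = [6, 23, 20]
After line 2 (b = a[:], copy): a = [6, 23, 20], b = [6, 23, 20]
After line 3 (c = list(a) is a copy, new object): c = [6, 23, 20]
After line 4 (b[0] = 6 * 4 = 24; only b mutates (copy)): a = [6, 23, 20], b = [24, 23, 20], c = [6, 23, 20]
After line 5 (a[0] = 6, c[0] = 6; result = True)

[6, 23, 20]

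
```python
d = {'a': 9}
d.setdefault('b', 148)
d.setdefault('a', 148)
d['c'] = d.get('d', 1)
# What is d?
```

After line 1: d = {'a': 9}
After line 2 (setdefault adds 'b'=148): d = {'a': 9, 'b': 148}
After line 3 (setdefault 'a' no-op, already exists): d = {'a': 9, 'b': 148}
After line 4 (get('d', 1) returns default since 'd' not in d): d = {'a': 9, 'b': 148, 'c': 1}

{'a': 9, 'b': 148, 'c': 1}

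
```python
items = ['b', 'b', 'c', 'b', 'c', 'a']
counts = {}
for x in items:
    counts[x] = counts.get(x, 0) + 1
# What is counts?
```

Initial: counts = {}, items = ['b', 'b', 'c', 'b', 'c', 'a']
See 'b': counts = {'b': 1}
See 'b': counts = {'b': 2}
See 'c': counts = {'b': 2, 'c': 1}
See 'b': counts = {'b': 3, 'c': 1}
See 'c': counts = {'b': 3, 'c': 2}
See 'a': counts = {'b': 3, 'c': 2, 'a': 1}

{'b': 3, 'c': 2, 'a': 1}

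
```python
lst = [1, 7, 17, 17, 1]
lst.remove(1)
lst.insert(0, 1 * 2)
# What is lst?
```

After line 1: lst = [1, 7, 17, 17, 1]
After line 2 (remove first 1): lst = [7, 17, 17, 1]
After line 3 (insert 2 at index 0): lst = [2, 7, 17, 17, 1]

[2, 7, 17, 17, 1]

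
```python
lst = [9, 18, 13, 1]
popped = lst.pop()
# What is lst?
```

[9, 18, 13]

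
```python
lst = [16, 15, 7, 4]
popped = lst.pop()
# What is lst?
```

[16, 15, 7]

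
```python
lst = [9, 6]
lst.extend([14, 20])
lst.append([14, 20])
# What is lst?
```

After line 1: lst = [9, 6]
After line 2 (extend unpacks [14, 20]): lst = [9, 6, 14, 20]
After line 3 (append adds [14, 20] as single element): lst = [9, 6, 14, 20, [14, 20]]

[9, 6, 14, 20, [14, 20]]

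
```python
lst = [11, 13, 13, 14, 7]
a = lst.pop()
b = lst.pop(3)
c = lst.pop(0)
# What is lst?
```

After line 1: lst = [11, 13, 13, 14, 7]
After line 2 (pop() -> a = 7): lst = [11, 13, 13, 14]
After line 3 (pop(3) -> b = 14): lst = [11, 13, 13]
After line 4 (pop(0) -> c = 11): lst = [13, 13]

[13, 13]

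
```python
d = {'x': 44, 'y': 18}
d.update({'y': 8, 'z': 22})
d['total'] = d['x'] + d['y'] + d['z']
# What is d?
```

After line 1: d = {'x': 44, 'y': 18}
After line 2 (y overwritten, z added): d = {'x': 44, 'y': 8, 'z': 22}
After line 3 (total = 44 + 8 + 22 = 74): d = {'x': 44, 'y': 8, 'z': 22, 'total': 74}

{'x': 44, 'y': 8, 'z': 22, 'total': 74}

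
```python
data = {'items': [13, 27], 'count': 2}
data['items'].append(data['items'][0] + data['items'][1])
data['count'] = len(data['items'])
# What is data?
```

After line 1: data = {'items': [13, 27], 'count': 2}
After line 2 (append 13 + 27 = 40): data = {'items': [13, 27, 40], 'count': 2}
After line 3 (count = len(items) = 3): data = {'items': [13, 27, 40], 'count': 3}

{'items': [13, 27, 40], 'count': 3}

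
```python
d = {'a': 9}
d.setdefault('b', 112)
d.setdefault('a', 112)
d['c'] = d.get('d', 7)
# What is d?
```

After line 1: d = {'a': 9}
After line 2 (setdefault adds 'b'=112): d = {'a': 9, 'b': 112}
After line 3 (setdefault 'a' no-op, already exists): d = {'a': 9, 'b': 112}
After line 4 (get('d', 7) returns default since 'd' not in d): d = {'a': 9, 'b': 112, 'c': 7}

{'a': 9, 'b': 112, 'c': 7}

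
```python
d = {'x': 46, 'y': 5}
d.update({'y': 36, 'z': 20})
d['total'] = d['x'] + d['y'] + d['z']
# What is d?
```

After line 1: d = {'x': 46, 'y': 5}
After line 2 (y overwritten, z added): d = {'x': 46, 'y': 36, 'z': 20}
After line 3 (total = 46 + 36 + 20 = 102): d = {'x': 46, 'y': 36, 'z': 20, 'total': 102}

{'x': 46, 'y': 36, 'z': 20, 'total': 102}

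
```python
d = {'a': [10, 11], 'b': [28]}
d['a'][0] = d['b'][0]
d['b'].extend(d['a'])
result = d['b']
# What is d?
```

After line 1: d = {'a': [10, 11], 'b': [28]}
After line 2 (a[0] = b[0] = 28): d = {'a': [28, 11], 'b': [28]}
After line 3 (b.extend(a) appends [28, 11]): d = {'a': [28, 11], 'b': [28, 28, 11]}
After line 4: result = d['b'] = [28, 28, 11]

{'a': [28, 11], 'b': [28, 28, 11]}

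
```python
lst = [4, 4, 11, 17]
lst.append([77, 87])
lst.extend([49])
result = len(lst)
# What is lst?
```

After line 1: lst = [4, 4, 11, 17]
After line 2 (append adds [77, 87] as single element): lst = [4, 4, 11, 17, [77, 87]]
After line 3 (extend unpacks [49], adds 49): lst = [4, 4, 11, 17, [77, 87], 49]
After line 4: result = len(lst) = 6

[4, 4, 11, 17, [77, 87], 49]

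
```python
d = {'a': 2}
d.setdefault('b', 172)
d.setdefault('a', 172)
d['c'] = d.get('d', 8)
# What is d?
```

After line 1: d = {'a': 2}
After line 2 (setdefault adds 'b'=172): d = {'a': 2, 'b': 172}
After line 3 (setdefault 'a' no-op, already exists): d = {'a': 2, 'b': 172}
After line 4 (get('d', 8) returns default since 'd' not in d): d = {'a': 2, 'b': 172, 'c': 8}

{'a': 2, 'b': 172, 'c': 8}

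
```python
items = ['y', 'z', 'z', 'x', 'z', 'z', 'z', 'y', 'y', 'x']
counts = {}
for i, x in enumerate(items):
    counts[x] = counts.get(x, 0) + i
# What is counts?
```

Initial: counts = {}, items = ['y', 'z', 'z', 'x', 'z', 'z', 'z', 'y', 'y', 'x']
i=0, x='y': counts = {'y': 0}
i=1, x='z': counts = {'y': 0, 'z': 1}
i=2, x='z': counts = {'y': 0, 'z': 3}
i=3, x='x': counts = {'y': 0, 'z': 3, 'x': 3}
i=4, x='z': counts = {'y': 0, 'z': 7, 'x': 3}
i=5, x='z': counts = {'y': 0, 'z': 12, 'x': 3}
i=6, x='z': counts = {'y': 0, 'z': 18, 'x': 3}
i=7, x='y': counts = {'y': 7, 'z': 18, 'x': 3}
i=8, x='y': counts = {'y': 15, 'z': 18, 'x': 3}
i=9, x='x': counts = {'y': 15, 'z': 18, 'x': 12}

{'y': 15, 'z': 18, 'x': 12}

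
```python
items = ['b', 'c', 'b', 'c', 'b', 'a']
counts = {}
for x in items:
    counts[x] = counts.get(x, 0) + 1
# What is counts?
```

Initial: counts = {}, items = ['b', 'c', 'b', 'c', 'b', 'a']
See 'b': counts = {'b': 1}
See 'c': counts = {'b': 1, 'c': 1}
See 'b': counts = {'b': 2, 'c': 1}
See 'c': counts = {'b': 2, 'c': 2}
See 'b': counts = {'b': 3, 'c': 2}
See 'a': counts = {'b': 3, 'c': 2, 'a': 1}

{'b': 3, 'c': 2, 'a': 1}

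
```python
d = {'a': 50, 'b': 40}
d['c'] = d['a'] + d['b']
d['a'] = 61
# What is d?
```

After line 1: d = {'a': 50, 'b': 40}
After line 2 (d['c'] = 50 + 40): d = {'a': 50, 'b': 40, 'c': 90}
After line 3: d = {'a': 61, 'b': 40, 'c': 90}

{'a': 61, 'b': 40, 'c': 90}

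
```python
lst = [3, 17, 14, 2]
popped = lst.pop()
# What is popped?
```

2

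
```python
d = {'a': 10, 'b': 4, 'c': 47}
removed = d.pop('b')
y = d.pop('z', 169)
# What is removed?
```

After line 1: d = {'a': 10, 'b': 4, 'c': 47}
After line 2 (pop 'b' returns 4): d = {'a': 10, 'c': 47}, removed = 4
After line 3 (pop 'z' missing, returns default 169): d = {'a': 10, 'c': 47}, y = 169

4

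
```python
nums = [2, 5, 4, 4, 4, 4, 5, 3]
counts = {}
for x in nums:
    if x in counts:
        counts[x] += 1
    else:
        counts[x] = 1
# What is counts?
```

Initial: counts = {}, nums = [2, 5, 4, 4, 4, 4, 5, 3]
See 2: counts = {2: 1}
See 5: counts = {2: 1, 5: 1}
See 4: counts = {2: 1, 5: 1, 4: 1}
See 4: counts = {2: 1, 5: 1, 4: 2}
See 4: counts = {2: 1, 5: 1, 4: 3}
See 4: counts = {2: 1, 5: 1, 4: 4}
See 5: counts = {2: 1, 5: 2, 4: 4}
See 3: counts = {2: 1, 5: 2, 4: 4, 3: 1}

{2: 1, 5: 2, 4: 4, 3: 1}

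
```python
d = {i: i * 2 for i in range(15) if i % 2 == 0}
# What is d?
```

{0: 0, 2: 4, 4: 8, 6: 12, 8: 16, 10: 20, 12: 24, 14: 28}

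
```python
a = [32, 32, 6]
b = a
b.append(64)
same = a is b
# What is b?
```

After line 1: a = [32, 32, 6]
After line 2 (b = a is an alias, same object): a = [32, 32, 6], b = [32, 32, 6]
After line 3 (b.append mutates the shared list): a = [32, 32, 6, 64], b = [32, 32, 6, 64]
After line 4 (same = a is b; same object -> True): same = True

[32, 32, 6, 64]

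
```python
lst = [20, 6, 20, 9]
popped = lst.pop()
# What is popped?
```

9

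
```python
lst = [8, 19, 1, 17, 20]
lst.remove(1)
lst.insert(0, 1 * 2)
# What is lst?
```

After line 1: lst = [8, 19, 1, 17, 20]
After line 2 (remove first 1): lst = [8, 19, 17, 20]
After line 3 (insert 2 at index 0): lst = [2, 8, 19, 17, 20]

[2, 8, 19, 17, 20]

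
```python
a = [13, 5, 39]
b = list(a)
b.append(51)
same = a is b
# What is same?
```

After line 1: a = [13, 5, 39]
After line 2 (b = list(a) is a shallow copy, new object): a = [13, 5, 39], b = [13, 5, 39]
After line 3 (append only mutates b): a = [13, 5, 39], b = [13, 5, 39, 51]
After line 4 (same = a is b; different objects -> False): same = False

False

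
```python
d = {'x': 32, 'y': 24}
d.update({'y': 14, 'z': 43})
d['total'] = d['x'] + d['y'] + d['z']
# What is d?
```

After line 1: d = {'x': 32, 'y': 24}
After line 2 (y overwritten, z added): d = {'x': 32, 'y': 14, 'z': 43}
After line 3 (total = 32 + 14 + 43 = 89): d = {'x': 32, 'y': 14, 'z': 43, 'total': 89}

{'x': 32, 'y': 14, 'z': 43, 'total': 89}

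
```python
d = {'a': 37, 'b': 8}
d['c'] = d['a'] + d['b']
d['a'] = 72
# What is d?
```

After line 1: d = {'a': 37, 'b': 8}
After line 2 (d['c'] = 37 + 8): d = {'a': 37, 'b': 8, 'c': 45}
After line 3: d = {'a': 72, 'b': 8, 'c': 45}

{'a': 72, 'b': 8, 'c': 45}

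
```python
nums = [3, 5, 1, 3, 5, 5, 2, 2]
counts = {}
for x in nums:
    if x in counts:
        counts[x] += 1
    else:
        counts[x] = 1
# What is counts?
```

Initial: counts = {}, nums = [3, 5, 1, 3, 5, 5, 2, 2]
See 3: counts = {3: 1}
See 5: counts = {3: 1, 5: 1}
See 1: counts = {3: 1, 5: 1, 1: 1}
See 3: counts = {3: 2, 5: 1, 1: 1}
See 5: counts = {3: 2, 5: 2, 1: 1}
See 5: counts = {3: 2, 5: 3, 1: 1}
See 2: counts = {3: 2, 5: 3, 1: 1, 2: 1}
See 2: counts = {3: 2, 5: 3, 1: 1, 2: 2}

{3: 2, 5: 3, 1: 1, 2: 2}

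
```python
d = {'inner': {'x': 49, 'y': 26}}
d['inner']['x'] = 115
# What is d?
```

After line 1: d = {'inner': {'x': 49, 'y': 26}}
After line 2 (inner x overwritten): d = {'inner': {'x': 115, 'y': 26}}

{'inner': {'x': 115, 'y': 26}}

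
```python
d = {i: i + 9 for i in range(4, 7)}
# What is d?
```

{4: 13, 5: 14, 6: 15}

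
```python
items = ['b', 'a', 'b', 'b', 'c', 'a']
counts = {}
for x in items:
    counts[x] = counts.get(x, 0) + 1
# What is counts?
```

Initial: counts = {}, items = ['b', 'a', 'b', 'b', 'c', 'a']
See 'b': counts = {'b': 1}
See 'a': counts = {'b': 1, 'a': 1}
See 'b': counts = {'b': 2, 'a': 1}
See 'b': counts = {'b': 3, 'a': 1}
See 'c': counts = {'b': 3, 'a': 1, 'c': 1}
See 'a': counts = {'b': 3, 'a': 2, 'c': 1}

{'b': 3, 'a': 2, 'c': 1}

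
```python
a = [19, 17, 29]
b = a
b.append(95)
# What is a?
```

After line 1: a = [19, 17, 29]
After line 2 (b = a is an alias, same object): a = [19, 17, 29], b = [19, 17, 29]
After line 3 (b.append mutates the shared list): a = [19, 17, 29, 95], b = [19, 17, 29, 95]

[19, 17, 29, 95]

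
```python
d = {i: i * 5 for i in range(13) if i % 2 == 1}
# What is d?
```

{1: 5, 3: 15, 5: 25, 7: 35, 9: 45, 11: 55}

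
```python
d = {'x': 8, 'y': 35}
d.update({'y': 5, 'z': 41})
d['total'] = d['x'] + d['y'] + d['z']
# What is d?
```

After line 1: d = {'x': 8, 'y': 35}
After line 2 (y overwritten, z added): d = {'x': 8, 'y': 5, 'z': 41}
After line 3 (total = 8 + 5 + 41 = 54): d = {'x': 8, 'y': 5, 'z': 41, 'total': 54}

{'x': 8, 'y': 5, 'z': 41, 'total': 54}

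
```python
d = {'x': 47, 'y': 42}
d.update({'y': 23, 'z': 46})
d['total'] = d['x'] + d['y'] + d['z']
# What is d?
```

After line 1: d = {'x': 47, 'y': 42}
After line 2 (y overwritten, z added): d = {'x': 47, 'y': 23, 'z': 46}
After line 3 (total = 47 + 23 + 46 = 116): d = {'x': 47, 'y': 23, 'z': 46, 'total': 116}

{'x': 47, 'y': 23, 'z': 46, 'total': 116}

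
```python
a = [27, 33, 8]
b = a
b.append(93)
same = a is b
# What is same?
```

After line 1: a = [27, 33, 8]
After line 2 (b = a is an alias, same object): a = [27, 33, 8], b = [27, 33, 8]
After line 3 (b.append mutates the shared list): a = [27, 33, 8, 93], b = [27, 33, 8, 93]
After line 4 (same = a is b; same object -> True): same = True

True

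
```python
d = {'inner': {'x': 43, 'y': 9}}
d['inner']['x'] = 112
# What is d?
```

After line 1: d = {'inner': {'x': 43, 'y': 9}}
After line 2 (inner x overwritten): d = {'inner': {'x': 112, 'y': 9}}

{'inner': {'x': 112, 'y': 9}}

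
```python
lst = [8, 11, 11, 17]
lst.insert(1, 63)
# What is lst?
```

[8, 63, 11, 11, 17]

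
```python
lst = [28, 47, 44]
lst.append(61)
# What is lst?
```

[28, 47, 44, 61]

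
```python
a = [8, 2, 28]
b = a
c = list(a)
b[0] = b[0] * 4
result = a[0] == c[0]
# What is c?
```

After line 1: a = [8, 2, 28]
After line 2 (b = a, alias): a = [8, 2, 28], b = [8, 2, 28]
After line 3 (c = list(a) is a copy, new object): c = [8, 2, 28]
After line 4 (b[0] = 8 * 4 = 32; mutates shared a/b): a = b = [32, 2, 28], c = [8, 2, 28]
After line 5 (a[0] = 32, c[0] = 8; result = False)

[8, 2, 28]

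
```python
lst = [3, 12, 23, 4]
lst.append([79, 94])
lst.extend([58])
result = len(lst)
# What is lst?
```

After line 1: lst = [3, 12, 23, 4]
After line 2 (append adds [79, 94] as single element): lst = [3, 12, 23, 4, [79, 94]]
After line 3 (extend unpacks [58], adds 58): lst = [3, 12, 23, 4, [79, 94], 58]
After line 4: result = len(lst) = 6

[3, 12, 23, 4, [79, 94], 58]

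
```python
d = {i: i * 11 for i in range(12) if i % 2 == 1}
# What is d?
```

{1: 11, 3: 33, 5: 55, 7: 77, 9: 99, 11: 121}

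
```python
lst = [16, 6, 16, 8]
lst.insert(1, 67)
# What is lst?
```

[16, 67, 6, 16, 8]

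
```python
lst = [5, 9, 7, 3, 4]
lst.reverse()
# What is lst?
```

[4, 3, 7, 9, 5]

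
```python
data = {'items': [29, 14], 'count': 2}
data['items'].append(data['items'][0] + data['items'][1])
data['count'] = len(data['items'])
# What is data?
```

After line 1: data = {'items': [29, 14], 'count': 2}
After line 2 (append 29 + 14 = 43): data = {'items': [29, 14, 43], 'count': 2}
After line 3 (count = len(items) = 3): data = {'items': [29, 14, 43], 'count': 3}

{'items': [29, 14, 43], 'count': 3}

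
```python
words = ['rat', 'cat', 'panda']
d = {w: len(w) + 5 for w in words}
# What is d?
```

{'rat': 8, 'cat': 8, 'panda': 10}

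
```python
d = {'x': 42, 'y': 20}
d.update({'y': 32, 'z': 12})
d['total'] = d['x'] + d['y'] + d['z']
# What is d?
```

After line 1: d = {'x': 42, 'y': 20}
After line 2 (y overwritten, z added): d = {'x': 42, 'y': 32, 'z': 12}
After line 3 (total = 42 + 32 + 12 = 86): d = {'x': 42, 'y': 32, 'z': 12, 'total': 86}

{'x': 42, 'y': 32, 'z': 12, 'total': 86}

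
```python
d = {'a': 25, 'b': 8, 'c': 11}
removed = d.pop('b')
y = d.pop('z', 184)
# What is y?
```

After line 1: d = {'a': 25, 'b': 8, 'c': 11}
After line 2 (pop 'b' returns 8): d = {'a': 25, 'c': 11}, removed = 8
After line 3 (pop 'z' missing, returns default 184): d = {'a': 25, 'c': 11}, y = 184

184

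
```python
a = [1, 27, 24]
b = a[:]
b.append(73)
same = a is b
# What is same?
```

After line 1: a = [1, 27, 24]
After line 2 (b = a[:] is a shallow copy, new object): a = [1, 27, 24], b = [1, 27, 24]
After line 3 (append only mutates b): a = [1, 27, 24], b = [1, 27, 24, 73]
After line 4 (same = a is b; different objects -> False): same = False

False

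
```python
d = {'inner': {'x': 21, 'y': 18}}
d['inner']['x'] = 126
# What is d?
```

After line 1: d = {'inner': {'x': 21, 'y': 18}}
After line 2 (inner x overwritten): d = {'inner': {'x': 126, 'y': 18}}

{'inner': {'x': 126, 'y': 18}}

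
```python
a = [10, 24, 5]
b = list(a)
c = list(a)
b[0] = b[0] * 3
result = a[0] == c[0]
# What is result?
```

After line 1: a = [10, 24, 5]
After line 2 (b = list(a), copy): a = [10, 24, 5], b = [10, 24, 5]
After line 3 (c = list(a) is a copy, new object): c = [10, 24, 5]
After line 4 (b[0] = 10 * 3 = 30; only b mutates (copy)): a = [10, 24, 5], b = [30, 24, 5], c = [10, 24, 5]
After line 5 (a[0] = 10, c[0] = 10; result = True)

True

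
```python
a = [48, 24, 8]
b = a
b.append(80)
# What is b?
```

After line 1: a = [48, 24, 8]
After line 2 (b = a is an alias, same object): a = [48, 24, 8], b = [48, 24, 8]
After line 3 (b.append mutates the shared list): a = [48, 24, 8, 80], b = [48, 24, 8, 80]

[48, 24, 8, 80]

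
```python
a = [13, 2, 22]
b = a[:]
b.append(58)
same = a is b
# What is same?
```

After line 1: a = [13, 2, 22]
After line 2 (b = a[:] is a shallow copy, new object): a = [13, 2, 22], b = [13, 2, 22]
After line 3 (append only mutates b): a = [13, 2, 22], b = [13, 2, 22, 58]
After line 4 (same = a is b; different objects -> False): same = False

False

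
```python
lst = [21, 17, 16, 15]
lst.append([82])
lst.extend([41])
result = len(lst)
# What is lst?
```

After line 1: lst = [21, 17, 16, 15]
After line 2 (append adds [82] as single element): lst = [21, 17, 16, 15, [82]]
After line 3 (extend unpacks [41], adds 41): lst = [21, 17, 16, 15, [82], 41]
After line 4: result = len(lst) = 6

[21, 17, 16, 15, [82], 41]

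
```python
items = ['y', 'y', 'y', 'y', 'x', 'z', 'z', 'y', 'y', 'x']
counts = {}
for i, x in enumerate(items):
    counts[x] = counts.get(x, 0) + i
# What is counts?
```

Initial: counts = {}, items = ['y', 'y', 'y', 'y', 'x', 'z', 'z', 'y', 'y', 'x']
i=0, x='y': counts = {'y': 0}
i=1, x='y': counts = {'y': 1}
i=2, x='y': counts = {'y': 3}
i=3, x='y': counts = {'y': 6}
i=4, x='x': counts = {'y': 6, 'x': 4}
i=5, x='z': counts = {'y': 6, 'x': 4, 'z': 5}
i=6, x='z': counts = {'y': 6, 'x': 4, 'z': 11}
i=7, x='y': counts = {'y': 13, 'x': 4, 'z': 11}
i=8, x='y': counts = {'y': 21, 'x': 4, 'z': 11}
i=9, x='x': counts = {'y': 21, 'x': 13, 'z': 11}

{'y': 21, 'x': 13, 'z': 11}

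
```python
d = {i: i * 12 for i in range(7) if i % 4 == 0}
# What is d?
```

{0: 0, 4: 48}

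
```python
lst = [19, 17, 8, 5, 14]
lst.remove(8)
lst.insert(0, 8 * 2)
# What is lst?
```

After line 1: lst = [19, 17, 8, 5, 14]
After line 2 (remove first 8): lst = [19, 17, 5, 14]
After line 3 (insert 16 at index 0): lst = [16, 19, 17, 5, 14]

[16, 19, 17, 5, 14]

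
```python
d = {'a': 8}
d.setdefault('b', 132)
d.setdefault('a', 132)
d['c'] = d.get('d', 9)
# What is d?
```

After line 1: d = {'a': 8}
After line 2 (setdefault adds 'b'=132): d = {'a': 8, 'b': 132}
After line 3 (setdefault 'a' no-op, already exists): d = {'a': 8, 'b': 132}
After line 4 (get('d', 9) returns default since 'd' not in d): d = {'a': 8, 'b': 132, 'c': 9}

{'a': 8, 'b': 132, 'c': 9}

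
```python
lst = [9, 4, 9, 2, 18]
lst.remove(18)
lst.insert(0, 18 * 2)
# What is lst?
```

After line 1: lst = [9, 4, 9, 2, 18]
After line 2 (remove first 18): lst = [9, 4, 9, 2]
After line 3 (insert 36 at index 0): lst = [36, 9, 4, 9, 2]

[36, 9, 4, 9, 2]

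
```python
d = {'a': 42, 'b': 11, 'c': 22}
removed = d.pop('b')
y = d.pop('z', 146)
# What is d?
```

After line 1: d = {'a': 42, 'b': 11, 'c': 22}
After line 2 (pop 'b' returns 11): d = {'a': 42, 'c': 22}, removed = 11
After line 3 (pop 'z' missing, returns default 146): d = {'a': 42, 'c': 22}, y = 146

{'a': 42, 'c': 22}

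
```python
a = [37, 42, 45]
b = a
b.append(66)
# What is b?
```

After line 1: a = [37, 42, 45]
After line 2 (b = a is an alias, same object): a = [37, 42, 45], b = [37, 42, 45]
After line 3 (b.append mutates the shared list): a = [37, 42, 45, 66], b = [37, 42, 45, 66]

[37, 42, 45, 66]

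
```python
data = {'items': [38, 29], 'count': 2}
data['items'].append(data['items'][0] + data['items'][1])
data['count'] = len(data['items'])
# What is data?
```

After line 1: data = {'items': [38, 29], 'count': 2}
After line 2 (append 38 + 29 = 67): data = {'items': [38, 29, 67], 'count': 2}
After line 3 (count = len(items) = 3): data = {'items': [38, 29, 67], 'count': 3}

{'items': [38, 29, 67], 'count': 3}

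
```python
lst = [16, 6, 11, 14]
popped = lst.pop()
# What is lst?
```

[16, 6, 11]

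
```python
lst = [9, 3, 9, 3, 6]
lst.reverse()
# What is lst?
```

[6, 3, 9, 3, 9]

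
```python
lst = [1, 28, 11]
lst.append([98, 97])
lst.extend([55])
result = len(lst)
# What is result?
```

After line 1: lst = [1, 28, 11]
After line 2 (append adds [98, 97] as single element): lst = [1, 28, 11, [98, 97]]
After line 3 (extend unpacks [55], adds 55): lst = [1, 28, 11, [98, 97], 55]
After line 4: result = len(lst) = 5

5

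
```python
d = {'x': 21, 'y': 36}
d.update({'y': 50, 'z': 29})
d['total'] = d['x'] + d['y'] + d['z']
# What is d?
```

After line 1: d = {'x': 21, 'y': 36}
After line 2 (y overwritten, z added): d = {'x': 21, 'y': 50, 'z': 29}
After line 3 (total = 21 + 50 + 29 = 100): d = {'x': 21, 'y': 50, 'z': 29, 'total': 100}

{'x': 21, 'y': 50, 'z': 29, 'total': 100}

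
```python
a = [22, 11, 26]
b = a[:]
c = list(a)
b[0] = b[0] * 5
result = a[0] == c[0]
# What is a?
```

After line 1: a = [22, 11, 26]
After line 2 (b = a[:], copy): a = [22, 11, 26], b = [22, 11, 26]
After line 3 (c = list(a) is a copy, new object): c = [22, 11, 26]
After line 4 (b[0] = 22 * 5 = 110; only b mutates (copy)): a = [22, 11, 26], b = [110, 11, 26], c = [22, 11, 26]
After line 5 (a[0] = 22, c[0] = 22; result = True)

[22, 11, 26]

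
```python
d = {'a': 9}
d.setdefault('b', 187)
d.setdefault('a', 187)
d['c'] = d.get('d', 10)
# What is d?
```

After line 1: d = {'a': 9}
After line 2 (setdefault adds 'b'=187): d = {'a': 9, 'b': 187}
After line 3 (setdefault 'a' no-op, already exists): d = {'a': 9, 'b': 187}
After line 4 (get('d', 10) returns default since 'd' not in d): d = {'a': 9, 'b': 187, 'c': 10}

{'a': 9, 'b': 187, 'c': 10}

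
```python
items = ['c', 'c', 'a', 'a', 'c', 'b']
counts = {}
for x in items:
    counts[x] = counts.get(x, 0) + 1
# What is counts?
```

Initial: counts = {}, items = ['c', 'c', 'a', 'a', 'c', 'b']
See 'c': counts = {'c': 1}
See 'c': counts = {'c': 2}
See 'a': counts = {'c': 2, 'a': 1}
See 'a': counts = {'c': 2, 'a': 2}
See 'c': counts = {'c': 3, 'a': 2}
See 'b': counts = {'c': 3, 'a': 2, 'b': 1}

{'c': 3, 'a': 2, 'b': 1}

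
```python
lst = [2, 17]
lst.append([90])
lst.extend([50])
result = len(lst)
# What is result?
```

After line 1: lst = [2, 17]
After line 2 (append adds [90] as single element): lst = [2, 17, [90]]
After line 3 (extend unpacks [50], adds 50): lst = [2, 17, [90], 50]
After line 4: result = len(lst) = 4

4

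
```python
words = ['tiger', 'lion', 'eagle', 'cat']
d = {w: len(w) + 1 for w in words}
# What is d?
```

{'tiger': 6, 'lion': 5, 'eagle': 6, 'cat': 4}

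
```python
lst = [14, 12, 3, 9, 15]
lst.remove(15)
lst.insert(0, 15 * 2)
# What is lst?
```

After line 1: lst = [14, 12, 3, 9, 15]
After line 2 (remove first 15): lst = [14, 12, 3, 9]
After line 3 (insert 30 at index 0): lst = [30, 14, 12, 3, 9]

[30, 14, 12, 3, 9]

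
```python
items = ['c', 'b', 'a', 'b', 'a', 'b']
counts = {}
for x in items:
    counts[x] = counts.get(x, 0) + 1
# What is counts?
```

Initial: counts = {}, items = ['c', 'b', 'a', 'b', 'a', 'b']
See 'c': counts = {'c': 1}
See 'b': counts = {'c': 1, 'b': 1}
See 'a': counts = {'c': 1, 'b': 1, 'a': 1}
See 'b': counts = {'c': 1, 'b': 2, 'a': 1}
See 'a': counts = {'c': 1, 'b': 2, 'a': 2}
See 'b': counts = {'c': 1, 'b': 3, 'a': 2}

{'c': 1, 'b': 3, 'a': 2}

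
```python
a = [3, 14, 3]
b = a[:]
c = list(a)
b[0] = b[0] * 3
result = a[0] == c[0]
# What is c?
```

After line 1: a = [3, 14, 3]
After line 2 (b = a[:], copy): a = [3, 14, 3], b = [3, 14, 3]
After line 3 (c = list(a) is a copy, new object): c = [3, 14, 3]
After line 4 (b[0] = 3 * 3 = 9; only b mutates (copy)): a = [3, 14, 3], b = [9, 14, 3], c = [3, 14, 3]
After line 5 (a[0] = 3, c[0] = 3; result = True)

[3, 14, 3]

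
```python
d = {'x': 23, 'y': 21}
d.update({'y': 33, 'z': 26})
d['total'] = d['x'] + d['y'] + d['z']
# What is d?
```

After line 1: d = {'x': 23, 'y': 21}
After line 2 (y overwritten, z added): d = {'x': 23, 'y': 33, 'z': 26}
After line 3 (total = 23 + 33 + 26 = 82): d = {'x': 23, 'y': 33, 'z': 26, 'total': 82}

{'x': 23, 'y': 33, 'z': 26, 'total': 82}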